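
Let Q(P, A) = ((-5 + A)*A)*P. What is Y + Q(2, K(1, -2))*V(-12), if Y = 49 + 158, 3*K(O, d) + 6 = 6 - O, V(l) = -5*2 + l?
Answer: 1159/9 ≈ 128.78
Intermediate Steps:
V(l) = -10 + l
K(O, d) = -O/3 (K(O, d) = -2 + (6 - O)/3 = -2 + (2 - O/3) = -O/3)
Y = 207
Q(P, A) = A*P*(-5 + A) (Q(P, A) = (A*(-5 + A))*P = A*P*(-5 + A))
Y + Q(2, K(1, -2))*V(-12) = 207 + (-1/3*1*2*(-5 - 1/3*1))*(-10 - 12) = 207 - 1/3*2*(-5 - 1/3)*(-22) = 207 - 1/3*2*(-16/3)*(-22) = 207 + (32/9)*(-22) = 207 - 704/9 = 1159/9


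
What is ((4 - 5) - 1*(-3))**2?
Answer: 4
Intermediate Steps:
((4 - 5) - 1*(-3))**2 = (-1 + 3)**2 = 2**2 = 4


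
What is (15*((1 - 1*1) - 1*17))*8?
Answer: -2040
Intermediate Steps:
(15*((1 - 1*1) - 1*17))*8 = (15*((1 - 1) - 17))*8 = (15*(0 - 17))*8 = (15*(-17))*8 = -255*8 = -2040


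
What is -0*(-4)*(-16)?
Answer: 0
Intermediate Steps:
-0*(-4)*(-16) = -42*0*(-16) = 0*(-16) = 0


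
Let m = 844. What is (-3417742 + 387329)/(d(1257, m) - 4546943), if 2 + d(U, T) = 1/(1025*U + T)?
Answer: 3907017538097/5862235233204 ≈ 0.66647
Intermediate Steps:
d(U, T) = -2 + 1/(T + 1025*U) (d(U, T) = -2 + 1/(1025*U + T) = -2 + 1/(T + 1025*U))
(-3417742 + 387329)/(d(1257, m) - 4546943) = (-3417742 + 387329)/((1 - 2050*1257 - 2*844)/(844 + 1025*1257) - 4546943) = -3030413/((1 - 2576850 - 1688)/(844 + 1288425) - 4546943) = -3030413/(-2578537/1289269 - 4546943) = -3030413/(-5862235233204/1289269) = -3030413*(-1289269/5862235233204) = 3907017538097/5862235233204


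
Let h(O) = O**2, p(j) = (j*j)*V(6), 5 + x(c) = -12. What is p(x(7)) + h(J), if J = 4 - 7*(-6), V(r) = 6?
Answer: 3850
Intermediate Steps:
x(c) = -17 (x(c) = -5 - 12 = -17)
p(j) = 6*j**2 (p(j) = (j*j)*6 = j**2*6 = 6*j**2)
J = 46 (J = 4 + 42 = 46)
p(x(7)) + h(J) = 6*(-17)**2 + 46**2 = 6*289 + 2116 = 1734 + 2116 = 3850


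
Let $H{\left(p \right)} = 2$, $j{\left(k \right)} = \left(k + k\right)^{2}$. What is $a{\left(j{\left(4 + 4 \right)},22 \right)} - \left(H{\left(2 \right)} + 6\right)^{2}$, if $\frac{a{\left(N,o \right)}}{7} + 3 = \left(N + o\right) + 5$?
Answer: $1896$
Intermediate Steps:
$j{\left(k \right)} = 4 k^{2}$ ($j{\left(k \right)} = \left(2 k\right)^{2} = 4 k^{2}$)
$a{\left(N,o \right)} = 14 + 7 N + 7 o$ ($a{\left(N,o \right)} = -21 + 7 \left(\left(N + o\right) + 5\right) = -21 + 7 \left(5 + N + o\right) = -21 + \left(35 + 7 N + 7 o\right) = 14 + 7 N + 7 o$)
$a{\left(j{\left(4 + 4 \right)},22 \right)} - \left(H{\left(2 \right)} + 6\right)^{2} = \left(14 + 7 \cdot 4 \left(4 + 4\right)^{2} + 7 \cdot 22\right) - \left(2 + 6\right)^{2} = \left(14 + 7 \cdot 4 \cdot 8^{2} + 154\right) - 8^{2} = \left(14 + 7 \cdot 4 \cdot 64 + 154\right) - 64 = \left(14 + 7 \cdot 256 + 154\right) - 64 = \left(14 + 1792 + 154\right) - 64 = 1960 - 64 = 1896$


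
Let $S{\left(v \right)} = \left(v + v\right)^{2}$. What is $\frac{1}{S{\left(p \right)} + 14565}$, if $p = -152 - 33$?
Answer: $\frac{1}{151465} \approx 6.6022 \cdot 10^{-6}$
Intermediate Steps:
$p = -185$ ($p = -152 - 33 = -185$)
$S{\left(v \right)} = 4 v^{2}$ ($S{\left(v \right)} = \left(2 v\right)^{2} = 4 v^{2}$)
$\frac{1}{S{\left(p \right)} + 14565} = \frac{1}{4 \left(-185\right)^{2} + 14565} = \frac{1}{4 \cdot 34225 + 14565} = \frac{1}{136900 + 14565} = \frac{1}{151465}$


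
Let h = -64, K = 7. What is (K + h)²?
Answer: 3249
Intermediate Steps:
(K + h)² = (7 - 64)² = (-57)² = 3249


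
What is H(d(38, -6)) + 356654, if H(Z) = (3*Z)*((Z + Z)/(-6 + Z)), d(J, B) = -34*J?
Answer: 226460654/649 ≈ 3.4894e+5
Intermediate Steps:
H(Z) = 6*Z²/(-6 + Z) (H(Z) = (3*Z)*((2*Z)/(-6 + Z)) = (3*Z)*(2*Z/(-6 + Z)) = 6*Z²/(-6 + Z))
H(d(38, -6)) + 356654 = 6*(-34*38)²/(-6 - 34*38) + 356654 = 6*(-1292)²/(-6 - 1292) + 356654 = 6*1669264/(-1298) + 356654 = 6*1669264*(-1/1298) + 356654 = -5007792/649 + 356654 = 226460654/649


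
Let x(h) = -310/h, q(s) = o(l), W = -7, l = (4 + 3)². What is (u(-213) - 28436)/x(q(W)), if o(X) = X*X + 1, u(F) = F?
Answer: 34407449/155 ≈ 2.2198e+5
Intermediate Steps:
l = 49 (l = 7² = 49)
o(X) = 1 + X² (o(X) = X² + 1 = 1 + X²)
q(s) = 2402 (q(s) = 1 + 49² = 1 + 2401 = 2402)
(u(-213) - 28436)/x(q(W)) = (-213 - 28436)/((-310/2402)) = -28649/((-310*1/2402)) = -28649/(-155/1201) = -28649*(-1201/155) = 34407449/155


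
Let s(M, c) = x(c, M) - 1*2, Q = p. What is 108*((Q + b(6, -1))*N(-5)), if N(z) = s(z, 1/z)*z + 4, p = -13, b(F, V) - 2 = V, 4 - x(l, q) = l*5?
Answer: 14256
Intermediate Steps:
x(l, q) = 4 - 5*l (x(l, q) = 4 - l*5 = 4 - 5*l)
b(F, V) = 2 + V
Q = -13
s(M, c) = 2 - 5*c (s(M, c) = (4 - 5*c) - 1*2 = (4 - 5*c) - 2 = 2 - 5*c)
N(z) = 4 + z*(2 - 5/z) (N(z) = (2 - 5/z)*z + 4 = z*(2 - 5/z) + 4 = 4 + z*(2 - 5/z))
108*((Q + b(6, -1))*N(-5)) = 108*((-13 + (2 - 1))*(-1 + 2*(-5))) = 108*((-13 + 1)*(-1 - 10)) = 108*(-12*(-11)) = 108*132 = 14256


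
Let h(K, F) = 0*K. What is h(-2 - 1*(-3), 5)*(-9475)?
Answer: 0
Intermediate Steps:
h(K, F) = 0
h(-2 - 1*(-3), 5)*(-9475) = 0*(-9475) = 0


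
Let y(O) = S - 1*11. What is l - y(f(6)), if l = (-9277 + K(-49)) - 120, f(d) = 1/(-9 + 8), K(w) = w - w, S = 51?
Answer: -9437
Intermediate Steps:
K(w) = 0
f(d) = -1 (f(d) = 1/(-1) = -1)
l = -9397 (l = (-9277 + 0) - 120 = -9277 - 120 = -9397)
y(O) = 40 (y(O) = 51 - 1*11 = 51 - 11 = 40)
l - y(f(6)) = -9397 - 1*40 = -9397 - 40 = -9437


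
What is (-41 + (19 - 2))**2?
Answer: 576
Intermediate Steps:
(-41 + (19 - 2))**2 = (-41 + 17)**2 = (-24)**2 = 576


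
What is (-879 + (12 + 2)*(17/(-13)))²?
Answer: 136072225/169 ≈ 8.0516e+5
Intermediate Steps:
(-879 + (12 + 2)*(17/(-13)))² = (-879 + 14*(17*(-1/13)))² = (-879 + 14*(-17/13))² = (-879 - 238/13)² = (-11665/13)² = 136072225/169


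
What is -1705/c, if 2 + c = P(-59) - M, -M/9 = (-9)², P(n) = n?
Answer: -1705/668 ≈ -2.5524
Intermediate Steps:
M = -729 (M = -9*(-9)² = -9*81 = -729)
c = 668 (c = -2 + (-59 - 1*(-729)) = -2 + (-59 + 729) = -2 + 670 = 668)
-1705/c = -1705/668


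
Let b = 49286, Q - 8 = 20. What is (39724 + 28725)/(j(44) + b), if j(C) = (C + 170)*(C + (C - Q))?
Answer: 68449/62126 ≈ 1.1018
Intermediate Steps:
Q = 28 (Q = 8 + 20 = 28)
j(C) = (-28 + 2*C)*(170 + C) (j(C) = (C + 170)*(C + (C - 1*28)) = (170 + C)*(C + (C - 28)) = (170 + C)*(C + (-28 + C)) = (170 + C)*(-28 + 2*C) = (-28 + 2*C)*(170 + C))
(39724 + 28725)/(j(44) + b) = (39724 + 28725)/((-4760 + 2*44**2 + 312*44) + 49286) = 68449/((-4760 + 2*1936 + 13728) + 49286) = 68449/((-4760 + 3872 + 13728) + 49286) = 68449/(12840 + 49286) = 68449/62126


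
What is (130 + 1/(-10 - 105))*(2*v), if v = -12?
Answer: -358776/115 ≈ -3119.8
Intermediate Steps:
(130 + 1/(-10 - 105))*(2*v) = (130 + 1/(-10 - 105))*(2*(-12)) = (130 + 1/(-115))*(-24) = (130 - 1/115)*(-24) = (14949/115)*(-24) = -358776/115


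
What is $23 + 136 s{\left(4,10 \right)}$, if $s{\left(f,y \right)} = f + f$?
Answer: $1111$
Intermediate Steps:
$s{\left(f,y \right)} = 2 f$
$23 + 136 s{\left(4,10 \right)} = 23 + 136 \cdot 2 \cdot 4 = 23 + 136 \cdot 8 = 23 + 1088 = 1111$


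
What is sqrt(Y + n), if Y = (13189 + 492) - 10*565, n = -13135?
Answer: 4*I*sqrt(319) ≈ 71.442*I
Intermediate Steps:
Y = 8031 (Y = 13681 - 5650 = 8031)
sqrt(Y + n) = sqrt(8031 - 13135) = sqrt(-5104) = 4*I*sqrt(319)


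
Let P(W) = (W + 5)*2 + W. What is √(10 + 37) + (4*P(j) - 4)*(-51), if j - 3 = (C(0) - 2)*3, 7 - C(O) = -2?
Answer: -16524 + √47 ≈ -16517.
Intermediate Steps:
C(O) = 9 (C(O) = 7 - 1*(-2) = 7 + 2 = 9)
j = 24 (j = 3 + (9 - 2)*3 = 3 + 7*3 = 3 + 21 = 24)
P(W) = 10 + 3*W (P(W) = (5 + W)*2 + W = (10 + 2*W) + W = 10 + 3*W)
√(10 + 37) + (4*P(j) - 4)*(-51) = √(10 + 37) + (4*(10 + 3*24) - 4)*(-51) = √47 + (4*(10 + 72) - 4)*(-51) = √47 + (4*82 - 4)*(-51) = √47 + (328 - 4)*(-51) = √47 + 324*(-51) = √47 - 16524 = -16524 + √47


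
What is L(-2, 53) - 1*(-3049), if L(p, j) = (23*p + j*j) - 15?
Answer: 5797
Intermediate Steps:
L(p, j) = -15 + j² + 23*p (L(p, j) = (23*p + j²) - 15 = (j² + 23*p) - 15 = -15 + j² + 23*p)
L(-2, 53) - 1*(-3049) = (-15 + 53² + 23*(-2)) - 1*(-3049) = (-15 + 2809 - 46) + 3049 = 2748 + 3049 = 5797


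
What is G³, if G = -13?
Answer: -2197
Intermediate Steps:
G³ = (-13)³ = -2197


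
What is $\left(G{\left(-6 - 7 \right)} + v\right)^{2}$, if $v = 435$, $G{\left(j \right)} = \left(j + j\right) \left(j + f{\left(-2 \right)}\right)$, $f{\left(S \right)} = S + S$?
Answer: $769129$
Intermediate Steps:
$f{\left(S \right)} = 2 S$
$G{\left(j \right)} = 2 j \left(-4 + j\right)$ ($G{\left(j \right)} = \left(j + j\right) \left(j + 2 \left(-2\right)\right) = 2 j \left(j - 4\right) = 2 j \left(-4 + j\right)$)
$\left(G{\left(-6 - 7 \right)} + v\right)^{2} = \left(2 \left(-6 - 7\right) \left(-4 - 13\right) + 435\right)^{2} = \left(2 \left(-13\right) \left(-4 - 13\right) + 435\right)^{2} = \left(2 \left(-13\right) \left(-17\right) + 435\right)^{2} = \left(442 + 435\right)^{2} = 877^{2} = 769129$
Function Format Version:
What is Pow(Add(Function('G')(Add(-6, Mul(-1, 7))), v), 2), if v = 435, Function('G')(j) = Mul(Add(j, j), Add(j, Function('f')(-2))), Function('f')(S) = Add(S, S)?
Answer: 769129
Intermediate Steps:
Function('f')(S) = Mul(2, S)
Function('G')(j) = Mul(2, j, Add(-4, j)) (Function('G')(j) = Mul(Add(j, j), Add(j, Mul(2, -2))) = Mul(Mul(2, j), Add(j, -4)) = Mul(Mul(2, j), Add(-4, j)) = Mul(2, j, Add(-4, j)))
Pow(Add(Function('G')(Add(-6, Mul(-1, 7))), v), 2) = Pow(Add(Mul(2, Add(-6, Mul(-1, 7)), Add(-4, Add(-6, Mul(-1, 7)))), 435), 2) = Pow(Add(Mul(2, Add(-6, -7), Add(-4, Add(-6, -7))), 435), 2) = Pow(Add(Mul(2, -13, Add(-4, -13)), 435), 2) = Pow(Add(Mul(2, -13, -17), 435), 2) = Pow(Add(442, 435), 2) = Pow(877, 2) = 769129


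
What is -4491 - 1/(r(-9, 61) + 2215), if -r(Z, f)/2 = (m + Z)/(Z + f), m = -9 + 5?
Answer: -19899623/4431 ≈ -4491.0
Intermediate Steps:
m = -4
r(Z, f) = -2*(-4 + Z)/(Z + f)
-4491 - 1/(r(-9, 61) + 2215) = -4491 - 1/(2*(4 - 1*(-9))/(-9 + 61) + 2215) = -4491 - 1/(2*(4 + 9)/52 + 2215) = -4491 - 1/(2*(1/52)*13 + 2215) = -4491 - 1/(½ + 2215) = -4491 - 1/4431/2 = -4491 - 1*2/4431 = -4491 - 2/4431 = -19899623/4431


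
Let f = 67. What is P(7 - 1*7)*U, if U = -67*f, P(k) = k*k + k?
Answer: 0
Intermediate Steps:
P(k) = k + k² (P(k) = k² + k = k + k²)
U = -4489 (U = -67*67 = -4489)
P(7 - 1*7)*U = ((7 - 1*7)*(1 + (7 - 1*7)))*(-4489) = ((7 - 7)*(1 + (7 - 7)))*(-4489) = (0*(1 + 0))*(-4489) = (0*1)*(-4489) = 0*(-4489) = 0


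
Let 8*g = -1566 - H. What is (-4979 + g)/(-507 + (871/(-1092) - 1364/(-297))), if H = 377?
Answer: 7895475/760846 ≈ 10.377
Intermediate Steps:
g = -1943/8 (g = (-1566 - 1*377)/8 = (-1566 - 377)/8 = (1/8)*(-1943) = -1943/8 ≈ -242.88)
(-4979 + g)/(-507 + (871/(-1092) - 1364/(-297))) = (-4979 - 1943/8)/(-507 + (871/(-1092) - 1364/(-297))) = -41775/(8*(-507 + (871*(-1/1092) - 1364*(-1/297)))) = -41775/(8*(-507 + (-67/84 + 124/27))) = -41775/(8*(-507 + 2869/756)) = -41775/(8*(-380423/756)) = -41775/8*(-756/380423) = 7895475/760846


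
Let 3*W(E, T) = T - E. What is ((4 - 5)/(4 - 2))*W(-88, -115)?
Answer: 9/2 ≈ 4.5000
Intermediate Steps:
W(E, T) = -E/3 + T/3 (W(E, T) = (T - E)/3 = -E/3 + T/3)
((4 - 5)/(4 - 2))*W(-88, -115) = ((4 - 5)/(4 - 2))*(-1/3*(-88) + (1/3)*(-115)) = (-1/2)*(88/3 - 115/3) = -1*1/2*(-9) = -1/2*(-9) = 9/2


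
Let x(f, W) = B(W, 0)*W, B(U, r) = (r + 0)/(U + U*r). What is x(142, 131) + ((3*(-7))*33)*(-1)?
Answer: 693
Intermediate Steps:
B(U, r) = r/(U + U*r)
x(f, W) = 0 (x(f, W) = (0/(W*(1 + 0)))*W = (0/(W*1))*W = (0*1/W)*W = 0*W = 0)
x(142, 131) + ((3*(-7))*33)*(-1) = 0 + ((3*(-7))*33)*(-1) = 0 - 21*33*(-1) = 0 - 693*(-1) = 0 + 693 = 693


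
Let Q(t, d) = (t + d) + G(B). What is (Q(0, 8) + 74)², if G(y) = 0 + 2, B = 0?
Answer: 7056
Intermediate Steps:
G(y) = 2
Q(t, d) = 2 + d + t (Q(t, d) = (t + d) + 2 = (d + t) + 2 = 2 + d + t)
(Q(0, 8) + 74)² = ((2 + 8 + 0) + 74)² = (10 + 74)² = 84² = 7056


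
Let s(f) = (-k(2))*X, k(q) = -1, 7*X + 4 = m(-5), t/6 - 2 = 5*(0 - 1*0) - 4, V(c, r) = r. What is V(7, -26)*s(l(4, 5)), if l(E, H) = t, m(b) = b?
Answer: 234/7 ≈ 33.429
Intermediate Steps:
t = -12 (t = 12 + 6*(5*(0 - 1*0) - 4) = 12 + 6*(5*(0 + 0) - 4) = 12 + 6*(5*0 - 4) = 12 + 6*(0 - 4) = 12 + 6*(-4) = 12 - 24 = -12)
X = -9/7 (X = -4/7 + (⅐)*(-5) = -4/7 - 5/7 = -9/7 ≈ -1.2857)
l(E, H) = -12
s(f) = -9/7 (s(f) = -1*(-1)*(-9/7) = 1*(-9/7) = -9/7)
V(7, -26)*s(l(4, 5)) = -26*(-9/7) = 234/7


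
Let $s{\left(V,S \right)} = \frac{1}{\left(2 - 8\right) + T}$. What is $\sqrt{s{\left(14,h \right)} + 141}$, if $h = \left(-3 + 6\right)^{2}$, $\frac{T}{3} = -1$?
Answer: $\frac{2 \sqrt{317}}{3} \approx 11.87$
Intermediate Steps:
$T = -3$ ($T = 3 \left(-1\right) = -3$)
$h = 9$ ($h = 3^{2} = 9$)
$s{\left(V,S \right)} = - \frac{1}{9}$ ($s{\left(V,S \right)} = \frac{1}{\left(2 - 8\right) - 3} = \frac{1}{-6 - 3} = \frac{1}{-9} = - \frac{1}{9}$)
$\sqrt{s{\left(14,h \right)} + 141} = \sqrt{- \frac{1}{9} + 141} = \sqrt{\frac{1268}{9}} = \frac{2 \sqrt{317}}{3}$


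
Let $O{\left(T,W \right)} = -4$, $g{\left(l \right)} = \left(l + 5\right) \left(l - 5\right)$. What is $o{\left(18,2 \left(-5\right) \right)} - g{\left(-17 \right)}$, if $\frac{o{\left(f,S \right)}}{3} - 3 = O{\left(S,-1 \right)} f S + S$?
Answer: $1875$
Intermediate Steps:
$g{\left(l \right)} = \left(-5 + l\right) \left(5 + l\right)$ ($g{\left(l \right)} = \left(5 + l\right) \left(-5 + l\right) = \left(-5 + l\right) \left(5 + l\right)$)
$o{\left(f,S \right)} = 9 + 3 S - 12 S f$ ($o{\left(f,S \right)} = 9 + 3 \left(- 4 f S + S\right) = 9 + 3 \left(- 4 S f + S\right) = 9 + 3 \left(S - 4 S f\right) = 9 - \left(- 3 S + 12 S f\right) = 9 + 3 S - 12 S f$)
$o{\left(18,2 \left(-5\right) \right)} - g{\left(-17 \right)} = \left(9 + 3 \cdot 2 \left(-5\right) - 12 \cdot 2 \left(-5\right) 18\right) - \left(-25 + \left(-17\right)^{2}\right) = \left(9 + 3 \left(-10\right) - \left(-120\right) 18\right) - \left(-25 + 289\right) = \left(9 - 30 + 2160\right) - 264 = 2139 - 264 = 1875$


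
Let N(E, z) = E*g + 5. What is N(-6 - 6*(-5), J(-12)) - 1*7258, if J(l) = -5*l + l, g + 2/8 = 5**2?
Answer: -6659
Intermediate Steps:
g = 99/4 (g = -1/4 + 5**2 = -1/4 + 25 = 99/4 ≈ 24.750)
J(l) = -4*l
N(E, z) = 5 + 99*E/4 (N(E, z) = E*(99/4) + 5 = 99*E/4 + 5 = 5 + 99*E/4)
N(-6 - 6*(-5), J(-12)) - 1*7258 = (5 + 99*(-6 - 6*(-5))/4) - 1*7258 = (5 + 99*(-6 + 30)/4) - 7258 = (5 + (99/4)*24) - 7258 = (5 + 594) - 7258 = 599 - 7258 = -6659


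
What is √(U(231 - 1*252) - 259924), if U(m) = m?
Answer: 7*I*√5305 ≈ 509.85*I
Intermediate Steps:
√(U(231 - 1*252) - 259924) = √((231 - 1*252) - 259924) = √((231 - 252) - 259924) = √(-21 - 259924) = √(-259945) = 7*I*√5305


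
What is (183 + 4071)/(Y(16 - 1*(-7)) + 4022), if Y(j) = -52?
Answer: 2127/1985 ≈ 1.0715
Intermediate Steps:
(183 + 4071)/(Y(16 - 1*(-7)) + 4022) = (183 + 4071)/(-52 + 4022) = 4254/3970 = 4254*(1/3970) = 2127/1985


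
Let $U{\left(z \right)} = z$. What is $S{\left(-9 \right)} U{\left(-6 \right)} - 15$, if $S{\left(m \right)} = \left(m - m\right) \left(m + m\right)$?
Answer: $-15$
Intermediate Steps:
$S{\left(m \right)} = 0$ ($S{\left(m \right)} = 0 \cdot 2 m = 0$)
$S{\left(-9 \right)} U{\left(-6 \right)} - 15 = 0 \left(-6\right) - 15 = 0 - 15 = -15$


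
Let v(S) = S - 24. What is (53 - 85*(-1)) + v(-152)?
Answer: -38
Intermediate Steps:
v(S) = -24 + S
(53 - 85*(-1)) + v(-152) = (53 - 85*(-1)) + (-24 - 152) = (53 + 85) - 176 = 138 - 176 = -38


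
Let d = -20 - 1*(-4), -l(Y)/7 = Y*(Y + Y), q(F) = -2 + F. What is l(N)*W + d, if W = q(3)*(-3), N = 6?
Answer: 1496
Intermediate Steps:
l(Y) = -14*Y² (l(Y) = -7*Y*(Y + Y) = -7*Y*2*Y = -14*Y²)
d = -16 (d = -20 + 4 = -16)
W = -3 (W = (-2 + 3)*(-3) = 1*(-3) = -3)
l(N)*W + d = -14*6²*(-3) - 16 = -14*36*(-3) - 16 = -504*(-3) - 16 = 1512 - 16 = 1496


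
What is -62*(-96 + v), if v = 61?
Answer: 2170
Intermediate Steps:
-62*(-96 + v) = -62*(-96 + 61) = -62*(-35) = 2170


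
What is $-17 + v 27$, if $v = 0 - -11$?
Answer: $280$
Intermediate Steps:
$v = 11$ ($v = 0 + 11 = 11$)
$-17 + v 27 = -17 + 11 \cdot 27 = -17 + 297 = 280$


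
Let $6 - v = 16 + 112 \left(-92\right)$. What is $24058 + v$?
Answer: $34352$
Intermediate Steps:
$v = 10294$ ($v = 6 - \left(16 + 112 \left(-92\right)\right) = 6 - \left(16 - 10304\right) = 6 - -10288 = 6 + 10288 = 10294$)
$24058 + v = 24058 + 10294 = 34352$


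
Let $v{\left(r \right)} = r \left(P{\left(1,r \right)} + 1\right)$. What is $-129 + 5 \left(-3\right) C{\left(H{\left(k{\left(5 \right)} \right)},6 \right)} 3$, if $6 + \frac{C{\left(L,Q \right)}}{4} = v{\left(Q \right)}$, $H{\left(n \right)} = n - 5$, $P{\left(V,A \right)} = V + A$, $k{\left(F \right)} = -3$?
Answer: $-7689$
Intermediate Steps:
$P{\left(V,A \right)} = A + V$
$v{\left(r \right)} = r \left(2 + r\right)$ ($v{\left(r \right)} = r \left(\left(r + 1\right) + 1\right) = r \left(\left(1 + r\right) + 1\right) = r \left(2 + r\right)$)
$H{\left(n \right)} = -5 + n$
$C{\left(L,Q \right)} = -24 + 4 Q \left(2 + Q\right)$
$-129 + 5 \left(-3\right) C{\left(H{\left(k{\left(5 \right)} \right)},6 \right)} 3 = -129 + 5 \left(-3\right) \left(-24 + 4 \cdot 6 \left(2 + 6\right)\right) 3 = -129 + - 15 \left(-24 + 4 \cdot 6 \cdot 8\right) 3 = -129 + - 15 \left(-24 + 192\right) 3 = -129 + \left(-15\right) 168 \cdot 3 = -129 - 7560 = -7689$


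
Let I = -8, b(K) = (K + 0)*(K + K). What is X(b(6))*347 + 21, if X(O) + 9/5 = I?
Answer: -16898/5 ≈ -3379.6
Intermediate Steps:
b(K) = 2*K² (b(K) = K*(2*K) = 2*K²)
X(O) = -49/5 (X(O) = -9/5 - 8 = -49/5)
X(b(6))*347 + 21 = -49/5*347 + 21 = -17003/5 + 21 = -16898/5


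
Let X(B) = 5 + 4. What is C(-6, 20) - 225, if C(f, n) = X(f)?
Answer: -216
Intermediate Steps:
X(B) = 9
C(f, n) = 9
C(-6, 20) - 225 = 9 - 225 = -216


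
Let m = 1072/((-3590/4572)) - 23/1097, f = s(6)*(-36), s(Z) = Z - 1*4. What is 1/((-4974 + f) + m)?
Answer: -1969115/12624494999 ≈ -0.00015598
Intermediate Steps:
s(Z) = -4 + Z (s(Z) = Z - 4 = -4 + Z)
f = -72 (f = (-4 + 6)*(-36) = 2*(-36) = -72)
m = -2688340709/1969115 (m = 1072/((-3590*1/4572)) - 23*1/1097 = 1072/(-1795/2286) - 23/1097 = 1072*(-2286/1795) - 23/1097 = -2450592/1795 - 23/1097 = -2688340709/1969115 ≈ -1365.3)
1/((-4974 + f) + m) = 1/((-4974 - 72) - 2688340709/1969115) = 1/(-5046 - 2688340709/1969115) = 1/(-12624494999/1969115) = -1969115/12624494999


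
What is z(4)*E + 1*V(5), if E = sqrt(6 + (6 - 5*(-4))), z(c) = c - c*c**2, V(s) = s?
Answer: 5 - 240*sqrt(2) ≈ -334.41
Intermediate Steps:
z(c) = c - c**3
E = 4*sqrt(2) (E = sqrt(6 + (6 + 20)) = sqrt(6 + 26) = sqrt(32) = 4*sqrt(2) ≈ 5.6569)
z(4)*E + 1*V(5) = (4 - 1*4**3)*(4*sqrt(2)) + 1*5 = (4 - 1*64)*(4*sqrt(2)) + 5 = (4 - 64)*(4*sqrt(2)) + 5 = -240*sqrt(2) + 5 = 5 - 240*sqrt(2)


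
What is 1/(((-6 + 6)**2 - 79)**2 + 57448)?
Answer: 1/63689 ≈ 1.5701e-5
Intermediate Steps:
1/(((-6 + 6)**2 - 79)**2 + 57448) = 1/((0**2 - 79)**2 + 57448) = 1/((0 - 79)**2 + 57448) = 1/((-79)**2 + 57448) = 1/(6241 + 57448) = 1/63689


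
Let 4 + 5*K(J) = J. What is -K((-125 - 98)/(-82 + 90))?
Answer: 51/8 ≈ 6.3750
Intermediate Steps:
K(J) = -4/5 + J/5
-K((-125 - 98)/(-82 + 90)) = -(-4/5 + ((-125 - 98)/(-82 + 90))/5) = -(-4/5 + (-223/8)/5) = -(-4/5 + (-223*1/8)/5) = -(-4/5 + (1/5)*(-223/8)) = -(-4/5 - 223/40) = -1*(-51/8) = 51/8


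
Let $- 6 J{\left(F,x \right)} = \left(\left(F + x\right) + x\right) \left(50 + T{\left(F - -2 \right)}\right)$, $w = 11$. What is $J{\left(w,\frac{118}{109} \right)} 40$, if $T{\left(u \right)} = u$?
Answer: $- \frac{602700}{109} \approx -5529.4$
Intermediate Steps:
$J{\left(F,x \right)} = - \frac{\left(52 + F\right) \left(F + 2 x\right)}{6}$ ($J{\left(F,x \right)} = - \frac{\left(\left(F + x\right) + x\right) \left(50 + \left(F - -2\right)\right)}{6} = - \frac{\left(F + 2 x\right) \left(50 + \left(F + 2\right)\right)}{6} = - \frac{\left(F + 2 x\right) \left(50 + \left(2 + F\right)\right)}{6} = - \frac{\left(F + 2 x\right) \left(52 + F\right)}{6} = - \frac{\left(52 + F\right) \left(F + 2 x\right)}{6}$)
$J{\left(w,\frac{118}{109} \right)} 40 = \left(- \frac{52 \cdot \frac{118}{109}}{3} - \frac{286}{3} - \frac{11^{2}}{6} - \frac{11 \cdot \frac{118}{109}}{3}\right) 40 = \left(- \frac{52 \cdot 118 \cdot \frac{1}{109}}{3} - \frac{286}{3} - \frac{121}{6} - \frac{11 \cdot 118 \cdot \frac{1}{109}}{3}\right) 40 = \left(\left(- \frac{52}{3}\right) \frac{118}{109} - \frac{286}{3} - \frac{121}{6} - \frac{11}{3} \cdot \frac{118}{109}\right) 40 = \left(- \frac{6136}{327} - \frac{286}{3} - \frac{121}{6} - \frac{1298}{327}\right) 40 = \left(- \frac{30135}{218}\right) 40 = - \frac{602700}{109}$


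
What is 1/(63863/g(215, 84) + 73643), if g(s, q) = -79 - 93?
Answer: 172/12602733 ≈ 1.3648e-5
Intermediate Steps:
g(s, q) = -172
1/(63863/g(215, 84) + 73643) = 1/(63863/(-172) + 73643) = 1/(63863*(-1/172) + 73643) = 1/(-63863/172 + 73643) = 1/(12602733/172) = 172/12602733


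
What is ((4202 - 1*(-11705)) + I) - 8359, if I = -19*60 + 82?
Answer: 6490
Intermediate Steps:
I = -1058 (I = -1140 + 82 = -1058)
((4202 - 1*(-11705)) + I) - 8359 = ((4202 - 1*(-11705)) - 1058) - 8359 = ((4202 + 11705) - 1058) - 8359 = (15907 - 1058) - 8359 = 14849 - 8359 = 6490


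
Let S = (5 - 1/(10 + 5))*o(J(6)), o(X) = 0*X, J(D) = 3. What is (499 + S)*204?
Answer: 101796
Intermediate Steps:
o(X) = 0
S = 0 (S = (5 - 1/(10 + 5))*0 = (5 - 1/15)*0 = (74/15)*0 = 0)
(499 + S)*204 = (499 + 0)*204 = 499*204 = 101796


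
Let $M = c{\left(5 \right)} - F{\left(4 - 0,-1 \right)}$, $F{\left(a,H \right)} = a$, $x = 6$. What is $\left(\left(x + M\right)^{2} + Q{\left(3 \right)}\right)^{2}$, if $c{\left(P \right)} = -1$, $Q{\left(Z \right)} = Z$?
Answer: $16$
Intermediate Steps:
$M = -5$ ($M = -1 - \left(4 - 0\right) = -1 - \left(4 + 0\right) = -1 - 4 = -5$)
$\left(\left(x + M\right)^{2} + Q{\left(3 \right)}\right)^{2} = \left(\left(6 - 5\right)^{2} + 3\right)^{2} = \left(1^{2} + 3\right)^{2} = \left(1 + 3\right)^{2} = 4^{2} = 16$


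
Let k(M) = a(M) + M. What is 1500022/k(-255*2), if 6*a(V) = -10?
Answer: -4500066/1535 ≈ -2931.6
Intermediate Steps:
a(V) = -5/3 (a(V) = (⅙)*(-10) = -5/3)
k(M) = -5/3 + M
1500022/k(-255*2) = 1500022/(-5/3 - 255*2) = 1500022/(-5/3 - 510) = 1500022/(-1535/3) = 1500022*(-3/1535) = -4500066/1535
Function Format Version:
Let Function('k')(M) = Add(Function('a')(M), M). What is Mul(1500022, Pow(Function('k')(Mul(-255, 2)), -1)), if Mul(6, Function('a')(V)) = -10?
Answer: Rational(-4500066, 1535) ≈ -2931.6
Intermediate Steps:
Function('a')(V) = Rational(-5, 3) (Function('a')(V) = Mul(Rational(1, 6), -10) = Rational(-5, 3))
Function('k')(M) = Add(Rational(-5, 3), M)
Mul(1500022, Pow(Function('k')(Mul(-255, 2)), -1)) = Mul(1500022, Pow(Add(Rational(-5, 3), Mul(-255, 2)), -1)) = Mul(1500022, Pow(Add(Rational(-5, 3), -510), -1)) = Mul(1500022, Pow(Rational(-1535, 3), -1)) = Mul(1500022, Rational(-3, 1535)) = Rational(-4500066, 1535)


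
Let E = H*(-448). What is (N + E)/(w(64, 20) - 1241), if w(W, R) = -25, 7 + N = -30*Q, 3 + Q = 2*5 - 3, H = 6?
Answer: 2815/1266 ≈ 2.2235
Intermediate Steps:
Q = 4 (Q = -3 + (2*5 - 3) = -3 + (10 - 3) = -3 + 7 = 4)
N = -127 (N = -7 - 30*4 = -7 - 120 = -127)
E = -2688 (E = 6*(-448) = -2688)
(N + E)/(w(64, 20) - 1241) = (-127 - 2688)/(-25 - 1241) = -2815/(-1266) = -2815*(-1/1266) = 2815/1266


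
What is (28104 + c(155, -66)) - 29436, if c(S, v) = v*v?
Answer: 3024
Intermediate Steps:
c(S, v) = v²
(28104 + c(155, -66)) - 29436 = (28104 + (-66)²) - 29436 = (28104 + 4356) - 29436 = 32460 - 29436 = 3024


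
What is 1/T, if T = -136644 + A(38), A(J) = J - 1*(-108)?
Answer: -1/136498 ≈ -7.3261e-6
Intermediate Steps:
A(J) = 108 + J (A(J) = J + 108 = 108 + J)
T = -136498 (T = -136644 + (108 + 38) = -136644 + 146 = -136498)
1/T = 1/(-136498) = -1/136498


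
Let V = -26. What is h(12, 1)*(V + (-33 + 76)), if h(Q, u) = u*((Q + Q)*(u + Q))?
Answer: 5304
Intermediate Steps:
h(Q, u) = 2*Q*u*(Q + u) (h(Q, u) = u*((2*Q)*(Q + u)) = u*(2*Q*(Q + u)) = 2*Q*u*(Q + u))
h(12, 1)*(V + (-33 + 76)) = (2*12*1*(12 + 1))*(-26 + (-33 + 76)) = (2*12*1*13)*(-26 + 43) = 312*17 = 5304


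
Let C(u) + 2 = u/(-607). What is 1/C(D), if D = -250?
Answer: -607/964 ≈ -0.62967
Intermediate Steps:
C(u) = -2 - u/607 (C(u) = -2 + u/(-607) = -2 + u*(-1/607) = -2 - u/607)
1/C(D) = 1/(-2 - 1/607*(-250)) = 1/(-2 + 250/607) = 1/(-964/607) = -607/964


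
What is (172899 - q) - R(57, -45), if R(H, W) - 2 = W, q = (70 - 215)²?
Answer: 151917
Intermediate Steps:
q = 21025 (q = (-145)² = 21025)
R(H, W) = 2 + W
(172899 - q) - R(57, -45) = (172899 - 1*21025) - (2 - 45) = (172899 - 21025) - 1*(-43) = 151874 + 43 = 151917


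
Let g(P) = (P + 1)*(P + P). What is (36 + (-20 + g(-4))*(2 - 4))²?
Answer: 784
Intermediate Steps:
g(P) = 2*P*(1 + P) (g(P) = (1 + P)*(2*P) = 2*P*(1 + P))
(36 + (-20 + g(-4))*(2 - 4))² = (36 + (-20 + 2*(-4)*(1 - 4))*(2 - 4))² = (36 + (-20 + 2*(-4)*(-3))*(-2))² = (36 + (-20 + 24)*(-2))² = (36 + 4*(-2))² = (36 - 8)² = 28² = 784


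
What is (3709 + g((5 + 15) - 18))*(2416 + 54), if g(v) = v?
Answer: 9166170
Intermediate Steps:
(3709 + g((5 + 15) - 18))*(2416 + 54) = (3709 + ((5 + 15) - 18))*(2416 + 54) = (3709 + (20 - 18))*2470 = (3709 + 2)*2470 = 3711*2470 = 9166170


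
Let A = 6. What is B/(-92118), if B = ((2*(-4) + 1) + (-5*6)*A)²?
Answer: -34969/92118 ≈ -0.37961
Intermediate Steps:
B = 34969 (B = ((2*(-4) + 1) - 5*6*6)² = ((-8 + 1) - 30*6)² = (-7 - 180)² = (-187)² = 34969)
B/(-92118) = 34969/(-92118) = 34969*(-1/92118) = -34969/92118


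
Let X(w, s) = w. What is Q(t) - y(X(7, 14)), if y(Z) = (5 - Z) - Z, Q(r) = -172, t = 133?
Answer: -163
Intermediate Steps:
y(Z) = 5 - 2*Z
Q(t) - y(X(7, 14)) = -172 - (5 - 2*7) = -172 - (5 - 14) = -172 - 1*(-9) = -172 + 9 = -163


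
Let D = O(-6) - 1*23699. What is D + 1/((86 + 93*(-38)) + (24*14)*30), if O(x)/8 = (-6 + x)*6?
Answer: -160991799/6632 ≈ -24275.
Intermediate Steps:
O(x) = -288 + 48*x (O(x) = 8*((-6 + x)*6) = 8*(-36 + 6*x) = -288 + 48*x)
D = -24275 (D = (-288 + 48*(-6)) - 1*23699 = (-288 - 288) - 23699 = -576 - 23699 = -24275)
D + 1/((86 + 93*(-38)) + (24*14)*30) = -24275 + 1/((86 + 93*(-38)) + (24*14)*30) = -24275 + 1/((86 - 3534) + 336*30) = -24275 + 1/(-3448 + 10080) = -24275 + 1/6632 = -160991799/6632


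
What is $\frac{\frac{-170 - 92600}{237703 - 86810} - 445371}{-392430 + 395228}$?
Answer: $- \frac{67203459073}{422198614} \approx -159.18$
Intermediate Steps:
$\frac{\frac{-170 - 92600}{237703 - 86810} - 445371}{-392430 + 395228} = \frac{- \frac{92770}{150893} - 445371}{2798} = \left(\left(-92770\right) \frac{1}{150893} - 445371\right) \frac{1}{2798} = \left(- \frac{92770}{150893} - 445371\right) \frac{1}{2798} = \left(- \frac{67203459073}{150893}\right) \frac{1}{2798} = - \frac{67203459073}{422198614}$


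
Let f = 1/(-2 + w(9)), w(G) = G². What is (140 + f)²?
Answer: 122345721/6241 ≈ 19604.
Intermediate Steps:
f = 1/79 (f = 1/(-2 + 9²) = 1/(-2 + 81) = 1/79 ≈ 0.012658)
(140 + f)² = (140 + 1/79)² = (11061/79)² = 122345721/6241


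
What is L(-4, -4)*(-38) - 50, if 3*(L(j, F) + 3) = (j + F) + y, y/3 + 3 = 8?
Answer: -74/3 ≈ -24.667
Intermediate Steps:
y = 15 (y = -9 + 3*8 = -9 + 24 = 15)
L(j, F) = 2 + F/3 + j/3 (L(j, F) = -3 + ((j + F) + 15)/3 = -3 + ((F + j) + 15)/3 = -3 + (15 + F + j)/3 = -3 + (5 + F/3 + j/3) = 2 + F/3 + j/3)
L(-4, -4)*(-38) - 50 = (2 + (1/3)*(-4) + (1/3)*(-4))*(-38) - 50 = (2 - 4/3 - 4/3)*(-38) - 50 = -2/3*(-38) - 50 = 76/3 - 50 = -74/3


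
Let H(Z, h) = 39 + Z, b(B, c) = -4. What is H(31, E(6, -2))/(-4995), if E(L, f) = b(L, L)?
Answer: -14/999 ≈ -0.014014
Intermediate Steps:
E(L, f) = -4
H(31, E(6, -2))/(-4995) = (39 + 31)/(-4995) = 70*(-1/4995) = -14/999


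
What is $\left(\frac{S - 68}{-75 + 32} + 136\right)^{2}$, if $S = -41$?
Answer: $\frac{35485849}{1849} \approx 19192.0$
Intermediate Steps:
$\left(\frac{S - 68}{-75 + 32} + 136\right)^{2} = \left(\frac{-41 - 68}{-75 + 32} + 136\right)^{2} = \left(- \frac{109}{-43} + 136\right)^{2} = \left(\left(-109\right) \left(- \frac{1}{43}\right) + 136\right)^{2} = \left(\frac{109}{43} + 136\right)^{2} = \left(\frac{5957}{43}\right)^{2} = \frac{35485849}{1849}$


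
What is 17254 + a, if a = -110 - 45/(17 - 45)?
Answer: 480077/28 ≈ 17146.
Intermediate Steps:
a = -3035/28 (a = -110 - 45/(-28) = -110 - 45*(-1/28) = -110 + 45/28 = -3035/28 ≈ -108.39)
17254 + a = 17254 - 3035/28 = 480077/28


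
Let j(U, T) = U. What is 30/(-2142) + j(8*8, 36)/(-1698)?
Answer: -1741/33677 ≈ -0.051697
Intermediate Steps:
30/(-2142) + j(8*8, 36)/(-1698) = 30/(-2142) + (8*8)/(-1698) = 30*(-1/2142) + 64*(-1/1698) = -5/357 - 32/849 = -1741/33677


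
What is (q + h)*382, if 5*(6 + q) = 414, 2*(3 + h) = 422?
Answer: 543968/5 ≈ 1.0879e+5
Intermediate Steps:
h = 208 (h = -3 + (½)*422 = -3 + 211 = 208)
q = 384/5 (q = -6 + (⅕)*414 = -6 + 414/5 = 384/5 ≈ 76.800)
(q + h)*382 = (384/5 + 208)*382 = (1424/5)*382 = 543968/5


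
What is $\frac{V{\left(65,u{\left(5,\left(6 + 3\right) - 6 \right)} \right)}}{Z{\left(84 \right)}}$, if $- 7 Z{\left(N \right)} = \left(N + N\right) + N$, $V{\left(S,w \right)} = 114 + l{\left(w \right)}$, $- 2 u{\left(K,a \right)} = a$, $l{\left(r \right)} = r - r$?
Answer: $- \frac{19}{6} \approx -3.1667$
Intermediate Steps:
$l{\left(r \right)} = 0$
$u{\left(K,a \right)} = - \frac{a}{2}$
$V{\left(S,w \right)} = 114$ ($V{\left(S,w \right)} = 114 + 0 = 114$)
$Z{\left(N \right)} = - \frac{3 N}{7}$ ($Z{\left(N \right)} = - \frac{\left(N + N\right) + N}{7} = - \frac{2 N + N}{7} = - \frac{3 N}{7}$)
$\frac{V{\left(65,u{\left(5,\left(6 + 3\right) - 6 \right)} \right)}}{Z{\left(84 \right)}} = \frac{114}{\left(- \frac{3}{7}\right) 84} = \frac{114}{-36} = 114 \left(- \frac{1}{36}\right) = - \frac{19}{6}$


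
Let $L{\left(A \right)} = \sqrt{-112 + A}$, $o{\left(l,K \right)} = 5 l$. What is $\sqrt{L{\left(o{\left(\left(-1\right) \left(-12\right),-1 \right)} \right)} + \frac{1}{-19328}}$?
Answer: $\frac{\sqrt{-302 + 11674112 i \sqrt{13}}}{2416} \approx 1.8988 + 1.8988 i$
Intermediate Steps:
$\sqrt{L{\left(o{\left(\left(-1\right) \left(-12\right),-1 \right)} \right)} + \frac{1}{-19328}} = \sqrt{\sqrt{-112 + 5 \left(\left(-1\right) \left(-12\right)\right)} + \frac{1}{-19328}} = \sqrt{\sqrt{-112 + 5 \cdot 12} - \frac{1}{19328}} = \sqrt{\sqrt{-112 + 60} - \frac{1}{19328}} = \sqrt{\sqrt{-52} - \frac{1}{19328}} = \sqrt{2 i \sqrt{13} - \frac{1}{19328}} = \sqrt{- \frac{1}{19328} + 2 i \sqrt{13}}$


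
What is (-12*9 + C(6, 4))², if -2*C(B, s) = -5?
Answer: 44521/4 ≈ 11130.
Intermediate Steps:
C(B, s) = 5/2 (C(B, s) = -½*(-5) = 5/2)
(-12*9 + C(6, 4))² = (-12*9 + 5/2)² = (-108 + 5/2)² = (-211/2)² = 44521/4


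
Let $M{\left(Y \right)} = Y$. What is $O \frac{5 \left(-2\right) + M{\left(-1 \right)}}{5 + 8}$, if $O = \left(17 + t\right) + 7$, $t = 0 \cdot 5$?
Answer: $- \frac{264}{13} \approx -20.308$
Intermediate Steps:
$t = 0$
$O = 24$ ($O = \left(17 + 0\right) + 7 = 17 + 7 = 24$)
$O \frac{5 \left(-2\right) + M{\left(-1 \right)}}{5 + 8} = 24 \frac{5 \left(-2\right) - 1}{5 + 8} = 24 \frac{-10 - 1}{13} = 24 \left(\left(-11\right) \frac{1}{13}\right) = 24 \left(- \frac{11}{13}\right) = - \frac{264}{13}$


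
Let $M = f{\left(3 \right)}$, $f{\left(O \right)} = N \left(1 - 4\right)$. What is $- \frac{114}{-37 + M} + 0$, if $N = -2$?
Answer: $\frac{114}{31} \approx 3.6774$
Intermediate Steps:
$f{\left(O \right)} = 6$ ($f{\left(O \right)} = - 2 \left(1 - 4\right) = \left(-2\right) \left(-3\right) = 6$)
$M = 6$
$- \frac{114}{-37 + M} + 0 = - \frac{114}{-37 + 6} + 0 = - \frac{114}{-31} + 0 = \left(-114\right) \left(- \frac{1}{31}\right) + 0 = \frac{114}{31} + 0 = \frac{114}{31}$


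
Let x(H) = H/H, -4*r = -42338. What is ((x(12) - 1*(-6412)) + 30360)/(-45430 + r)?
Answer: -73546/69691 ≈ -1.0553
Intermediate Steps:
r = 21169/2 (r = -1/4*(-42338) = 21169/2 ≈ 10585.)
x(H) = 1
((x(12) - 1*(-6412)) + 30360)/(-45430 + r) = ((1 - 1*(-6412)) + 30360)/(-45430 + 21169/2) = ((1 + 6412) + 30360)/(-69691/2) = (6413 + 30360)*(-2/69691) = 36773*(-2/69691) = -73546/69691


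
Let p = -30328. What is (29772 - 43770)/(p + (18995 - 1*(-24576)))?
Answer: -13998/13243 ≈ -1.0570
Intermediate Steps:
(29772 - 43770)/(p + (18995 - 1*(-24576))) = (29772 - 43770)/(-30328 + (18995 - 1*(-24576))) = -13998/(-30328 + (18995 + 24576)) = -13998/(-30328 + 43571) = -13998/13243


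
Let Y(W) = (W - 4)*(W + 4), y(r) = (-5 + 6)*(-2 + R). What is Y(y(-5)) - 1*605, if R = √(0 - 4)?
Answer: -621 - 8*I ≈ -621.0 - 8.0*I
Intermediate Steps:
R = 2*I (R = √(-4) = 2*I ≈ 2.0*I)
y(r) = -2 + 2*I (y(r) = (-5 + 6)*(-2 + 2*I) = 1*(-2 + 2*I) = -2 + 2*I)
Y(W) = (-4 + W)*(4 + W)
Y(y(-5)) - 1*605 = (-16 + (-2 + 2*I)²) - 1*605 = (-16 + (-2 + 2*I)²) - 605 = -621 + (-2 + 2*I)²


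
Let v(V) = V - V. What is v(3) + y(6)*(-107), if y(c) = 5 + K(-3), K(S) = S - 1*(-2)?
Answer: -428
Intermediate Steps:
K(S) = 2 + S (K(S) = S + 2 = 2 + S)
v(V) = 0
y(c) = 4 (y(c) = 5 + (2 - 3) = 5 - 1 = 4)
v(3) + y(6)*(-107) = 0 + 4*(-107) = 0 - 428 = -428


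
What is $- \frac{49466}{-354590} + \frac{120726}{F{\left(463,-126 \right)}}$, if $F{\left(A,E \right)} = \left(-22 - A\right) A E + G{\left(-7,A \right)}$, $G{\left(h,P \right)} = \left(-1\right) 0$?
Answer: $\frac{8013309854}{55737470215} \approx 0.14377$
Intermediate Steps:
$G{\left(h,P \right)} = 0$
$F{\left(A,E \right)} = A E \left(-22 - A\right)$ ($F{\left(A,E \right)} = \left(-22 - A\right) A E + 0 = A \left(-22 - A\right) E + 0 = A E \left(-22 - A\right) + 0 = A E \left(-22 - A\right)$)
$- \frac{49466}{-354590} + \frac{120726}{F{\left(463,-126 \right)}} = - \frac{49466}{-354590} + \frac{120726}{463 \left(-126\right) \left(-22 - 463\right)} = \left(-49466\right) \left(- \frac{1}{354590}\right) + \frac{120726}{463 \left(-126\right) \left(-22 - 463\right)} = \frac{24733}{177295} + \frac{120726}{463 \left(-126\right) \left(-485\right)} = \frac{24733}{177295} + \frac{120726}{28293930} = \frac{24733}{177295} + 120726 \cdot \frac{1}{28293930} = \frac{24733}{177295} + \frac{6707}{1571885} = \frac{8013309854}{55737470215}$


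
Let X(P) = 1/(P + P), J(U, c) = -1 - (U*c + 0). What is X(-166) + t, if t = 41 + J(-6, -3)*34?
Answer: -200861/332 ≈ -605.00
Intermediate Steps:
J(U, c) = -1 - U*c
X(P) = 1/(2*P)
t = -605 (t = 41 + (-1 - 1*(-6)*(-3))*34 = 41 + (-1 - 18)*34 = 41 - 19*34 = 41 - 646 = -605)
X(-166) + t = (½)/(-166) - 605 = (½)*(-1/166) - 605 = -1/332 - 605 = -200861/332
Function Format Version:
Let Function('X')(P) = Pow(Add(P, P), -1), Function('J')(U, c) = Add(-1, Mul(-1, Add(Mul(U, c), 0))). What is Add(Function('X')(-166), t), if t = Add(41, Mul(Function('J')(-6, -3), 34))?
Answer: Rational(-200861, 332) ≈ -605.00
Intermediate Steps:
Function('J')(U, c) = Add(-1, Mul(-1, U, c)) (Function('J')(U, c) = Add(-1, Mul(-1, Mul(U, c))) = Add(-1, Mul(-1, U, c)))
Function('X')(P) = Mul(Rational(1, 2), Pow(P, -1)) (Function('X')(P) = Pow(Mul(2, P), -1) = Mul(Rational(1, 2), Pow(P, -1)))
t = -605 (t = Add(41, Mul(Add(-1, Mul(-1, -6, -3)), 34)) = Add(41, Mul(Add(-1, -18), 34)) = Add(41, Mul(-19, 34)) = Add(41, -646) = -605)
Add(Function('X')(-166), t) = Add(Mul(Rational(1, 2), Pow(-166, -1)), -605) = Add(Mul(Rational(1, 2), Rational(-1, 166)), -605) = Add(Rational(-1, 332), -605) = Rational(-200861, 332)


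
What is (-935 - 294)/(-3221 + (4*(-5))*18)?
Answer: 1229/3581 ≈ 0.34320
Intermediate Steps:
(-935 - 294)/(-3221 + (4*(-5))*18) = -1229/(-3221 - 20*18) = -1229/(-3221 - 360) = -1229/(-3581) = -1229*(-1/3581) = 1229/3581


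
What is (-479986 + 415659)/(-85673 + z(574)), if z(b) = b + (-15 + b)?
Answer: 64327/84540 ≈ 0.76091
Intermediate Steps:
z(b) = -15 + 2*b
(-479986 + 415659)/(-85673 + z(574)) = (-479986 + 415659)/(-85673 + (-15 + 2*574)) = -64327/(-85673 + (-15 + 1148)) = -64327/(-85673 + 1133) = -64327/(-84540) = -64327*(-1/84540) = 64327/84540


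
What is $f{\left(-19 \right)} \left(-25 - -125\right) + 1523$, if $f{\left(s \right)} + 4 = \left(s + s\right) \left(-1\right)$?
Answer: $4923$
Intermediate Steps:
$f{\left(s \right)} = -4 - 2 s$ ($f{\left(s \right)} = -4 + \left(s + s\right) \left(-1\right) = -4 + 2 s \left(-1\right) = -4 - 2 s$)
$f{\left(-19 \right)} \left(-25 - -125\right) + 1523 = \left(-4 - -38\right) \left(-25 - -125\right) + 1523 = \left(-4 + 38\right) \left(-25 + 125\right) + 1523 = 34 \cdot 100 + 1523 = 3400 + 1523 = 4923$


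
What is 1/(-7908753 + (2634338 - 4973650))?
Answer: -1/10248065 ≈ -9.7579e-8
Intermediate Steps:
1/(-7908753 + (2634338 - 4973650)) = 1/(-7908753 - 2339312) = 1/(-10248065) = -1/10248065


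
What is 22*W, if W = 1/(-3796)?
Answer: -11/1898 ≈ -0.0057956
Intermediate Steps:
W = -1/3796 ≈ -0.00026344
22*W = 22*(-1/3796) = -11/1898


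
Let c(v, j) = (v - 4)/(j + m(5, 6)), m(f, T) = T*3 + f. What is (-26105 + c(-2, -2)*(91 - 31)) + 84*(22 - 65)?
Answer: -208139/7 ≈ -29734.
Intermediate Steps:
m(f, T) = f + 3*T (m(f, T) = 3*T + f = f + 3*T)
c(v, j) = (-4 + v)/(23 + j) (c(v, j) = (v - 4)/(j + (5 + 3*6)) = (-4 + v)/(j + (5 + 18)) = (-4 + v)/(j + 23) = (-4 + v)/(23 + j))
(-26105 + c(-2, -2)*(91 - 31)) + 84*(22 - 65) = (-26105 + ((-4 - 2)/(23 - 2))*(91 - 31)) + 84*(22 - 65) = (-26105 + (-6/21)*60) + 84*(-43) = (-26105 + ((1/21)*(-6))*60) - 3612 = (-26105 - 2/7*60) - 3612 = (-26105 - 120/7) - 3612 = -182855/7 - 3612 = -208139/7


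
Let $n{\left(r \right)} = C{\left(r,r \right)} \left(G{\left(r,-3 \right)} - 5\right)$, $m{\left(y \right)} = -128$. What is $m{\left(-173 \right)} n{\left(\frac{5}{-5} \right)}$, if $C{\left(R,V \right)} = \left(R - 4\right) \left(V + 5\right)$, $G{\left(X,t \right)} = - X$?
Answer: $-10240$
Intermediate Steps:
$C{\left(R,V \right)} = \left(-4 + R\right) \left(5 + V\right)$
$n{\left(r \right)} = \left(-5 - r\right) \left(-20 + r + r^{2}\right)$ ($n{\left(r \right)} = \left(-20 - 4 r + 5 r + r r\right) \left(- r - 5\right) = \left(-20 - 4 r + 5 r + r^{2}\right) \left(-5 - r\right) = \left(-20 + r + r^{2}\right) \left(-5 - r\right) = \left(-5 - r\right) \left(-20 + r + r^{2}\right)$)
$m{\left(-173 \right)} n{\left(\frac{5}{-5} \right)} = - 128 \left(- \left(5 + \frac{5}{-5}\right) \left(-20 + \frac{5}{-5} + \left(\frac{5}{-5}\right)^{2}\right)\right) = - 128 \left(- \left(5 + 5 \left(- \frac{1}{5}\right)\right) \left(-20 + 5 \left(- \frac{1}{5}\right) + \left(5 \left(- \frac{1}{5}\right)\right)^{2}\right)\right) = - 128 \left(- \left(5 - 1\right) \left(-20 - 1 + \left(-1\right)^{2}\right)\right) = - 128 \left(\left(-1\right) 4 \left(-20 - 1 + 1\right)\right) = - 128 \left(\left(-1\right) 4 \left(-20\right)\right) = \left(-128\right) 80 = -10240$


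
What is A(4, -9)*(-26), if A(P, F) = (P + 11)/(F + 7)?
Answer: 195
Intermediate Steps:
A(P, F) = (11 + P)/(7 + F)
A(4, -9)*(-26) = ((11 + 4)/(7 - 9))*(-26) = (15/(-2))*(-26) = -1/2*15*(-26) = -15/2*(-26) = 195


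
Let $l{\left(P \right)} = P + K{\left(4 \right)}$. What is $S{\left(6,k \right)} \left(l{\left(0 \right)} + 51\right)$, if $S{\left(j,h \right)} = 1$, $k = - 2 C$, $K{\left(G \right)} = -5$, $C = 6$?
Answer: $46$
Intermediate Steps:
$k = -12$ ($k = \left(-2\right) 6 = -12$)
$l{\left(P \right)} = -5 + P$ ($l{\left(P \right)} = P - 5 = -5 + P$)
$S{\left(6,k \right)} \left(l{\left(0 \right)} + 51\right) = 1 \left(\left(-5 + 0\right) + 51\right) = 1 \left(-5 + 51\right) = 1 \cdot 46 = 46$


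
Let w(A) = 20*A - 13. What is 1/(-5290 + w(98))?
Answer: -1/3343 ≈ -0.00029913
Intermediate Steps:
w(A) = -13 + 20*A
1/(-5290 + w(98)) = 1/(-5290 + (-13 + 20*98)) = 1/(-5290 + (-13 + 1960)) = 1/(-5290 + 1947) = 1/(-3343) = -1/3343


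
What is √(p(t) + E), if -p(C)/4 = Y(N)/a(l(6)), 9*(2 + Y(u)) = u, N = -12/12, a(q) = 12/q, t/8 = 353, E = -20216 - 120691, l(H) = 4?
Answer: I*√11413239/9 ≈ 375.37*I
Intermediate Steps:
E = -140907
t = 2824 (t = 8*353 = 2824)
N = -1 (N = -12*1/12 = -1)
Y(u) = -2 + u/9
p(C) = 76/27 (p(C) = -4*(-2 + (⅑)*(-1))/(12/4) = -4*(-2 - ⅑)/(12*(¼)) = -(-76)/(9*3) = -4*(-19/27) = 76/27)
√(p(t) + E) = √(76/27 - 140907) = √(-3804413/27) = I*√11413239/9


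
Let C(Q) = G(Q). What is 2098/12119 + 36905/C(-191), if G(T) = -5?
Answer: -89448241/12119 ≈ -7380.8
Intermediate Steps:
C(Q) = -5
2098/12119 + 36905/C(-191) = 2098/12119 + 36905/(-5) = 2098*(1/12119) + 36905*(-⅕) = 2098/12119 - 7381 = -89448241/12119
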